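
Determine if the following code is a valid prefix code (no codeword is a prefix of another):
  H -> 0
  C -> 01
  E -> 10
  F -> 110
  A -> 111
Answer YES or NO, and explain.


Checking each pair (does one codeword prefix another?):
  H='0' vs C='01': prefix -- VIOLATION

NO -- this is NOT a valid prefix code. H (0) is a prefix of C (01).


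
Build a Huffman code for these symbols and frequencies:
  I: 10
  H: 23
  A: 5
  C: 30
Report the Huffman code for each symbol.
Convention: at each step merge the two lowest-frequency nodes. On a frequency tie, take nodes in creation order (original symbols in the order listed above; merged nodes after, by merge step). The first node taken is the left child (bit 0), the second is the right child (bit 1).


Huffman tree construction:
Step 1: Merge A(5) + I(10) = 15
Step 2: Merge (A+I)(15) + H(23) = 38
Step 3: Merge C(30) + ((A+I)+H)(38) = 68
Read each symbol's code off the tree from the root (left child = 0, right child = 1).

Codes:
  I: 101 (length 3)
  H: 11 (length 2)
  A: 100 (length 3)
  C: 0 (length 1)
Average code length: 121/68 = 1.7794 bits/symbol


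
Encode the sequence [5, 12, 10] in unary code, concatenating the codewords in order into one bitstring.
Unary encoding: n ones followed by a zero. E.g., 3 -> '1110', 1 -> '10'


Encode each number as n ones followed by a terminating 0:
  5 -> 111110 (6 bits)
  12 -> 1111111111110 (13 bits)
  10 -> 11111111110 (11 bits)
Total length = 6 + 13 + 11 = 30 bits.

Unary([5, 12, 10]) = 111110111111111111011111111110 (30 bits)


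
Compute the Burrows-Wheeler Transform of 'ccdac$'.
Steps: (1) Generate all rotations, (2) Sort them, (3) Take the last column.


Rotations (sorted):
  0: $ccdac -> last char: c
  1: ac$ccd -> last char: d
  2: c$ccda -> last char: a
  3: ccdac$ -> last char: $
  4: cdac$c -> last char: c
  5: dac$cc -> last char: c


BWT = cda$cc


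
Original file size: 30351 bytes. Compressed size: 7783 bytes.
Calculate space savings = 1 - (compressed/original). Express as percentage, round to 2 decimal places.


ratio = compressed/original = 7783/30351 = 0.256433
savings = 1 - ratio = 1 - 0.256433 = 0.743567
as a percentage: 0.743567 * 100 = 74.36%

Space savings = 1 - 7783/30351 = 74.36%


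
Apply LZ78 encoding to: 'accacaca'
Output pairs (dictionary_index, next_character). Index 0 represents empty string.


LZ78 encoding steps:
Dictionary: {0: ''}
Step 1: w='' (idx 0), next='a' -> output (0, 'a'), add 'a' as idx 1
Step 2: w='' (idx 0), next='c' -> output (0, 'c'), add 'c' as idx 2
Step 3: w='c' (idx 2), next='a' -> output (2, 'a'), add 'ca' as idx 3
Step 4: w='ca' (idx 3), next='c' -> output (3, 'c'), add 'cac' as idx 4
Step 5: w='a' (idx 1), end of input -> output (1, '')


Encoded: [(0, 'a'), (0, 'c'), (2, 'a'), (3, 'c'), (1, '')]


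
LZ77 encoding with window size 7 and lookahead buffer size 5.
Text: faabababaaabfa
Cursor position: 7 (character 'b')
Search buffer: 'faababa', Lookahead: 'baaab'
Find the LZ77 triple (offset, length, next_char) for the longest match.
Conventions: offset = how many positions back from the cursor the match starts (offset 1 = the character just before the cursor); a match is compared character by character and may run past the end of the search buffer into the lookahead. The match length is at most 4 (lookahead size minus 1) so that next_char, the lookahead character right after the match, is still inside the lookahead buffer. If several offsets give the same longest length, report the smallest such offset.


Try each offset into the search buffer:
  offset=1 (pos 6, char 'a'): match length 0
  offset=2 (pos 5, char 'b'): match length 2
  offset=3 (pos 4, char 'a'): match length 0
  offset=4 (pos 3, char 'b'): match length 2
  offset=5 (pos 2, char 'a'): match length 0
  offset=6 (pos 1, char 'a'): match length 0
  offset=7 (pos 0, char 'f'): match length 0
Longest match has length 2, found at offsets 2, 4; take the smallest, offset 2.
next_char = character at position 7 + 2 = 9 -> 'a'

Best match: offset=2, length=2 (matching 'ba' starting at position 5)
LZ77 triple: (2, 2, 'a')


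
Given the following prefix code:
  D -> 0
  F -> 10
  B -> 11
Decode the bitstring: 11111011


Decoding step by step:
Bits 11 -> B
Bits 11 -> B
Bits 10 -> F
Bits 11 -> B


Decoded message: BBFB


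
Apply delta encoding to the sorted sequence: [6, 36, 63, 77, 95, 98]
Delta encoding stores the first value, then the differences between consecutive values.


First value: 6
Deltas:
  36 - 6 = 30
  63 - 36 = 27
  77 - 63 = 14
  95 - 77 = 18
  98 - 95 = 3


Delta encoded: [6, 30, 27, 14, 18, 3]


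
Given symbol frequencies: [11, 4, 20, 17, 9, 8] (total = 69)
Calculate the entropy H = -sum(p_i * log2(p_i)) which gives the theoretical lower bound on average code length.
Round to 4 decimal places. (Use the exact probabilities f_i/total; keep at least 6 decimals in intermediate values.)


Per-symbol terms -p_i * log2(p_i) with p_i = f_i/69:
  p = 11/69 = 0.159420: log2(p) = -2.649093, -p*log2(p) = 0.422319
  p = 4/69 = 0.057971: log2(p) = -4.108524, -p*log2(p) = 0.238175
  p = 20/69 = 0.289855: log2(p) = -1.786596, -p*log2(p) = 0.517854
  p = 17/69 = 0.246377: log2(p) = -2.021062, -p*log2(p) = 0.497943
  p = 9/69 = 0.130435: log2(p) = -2.938599, -p*log2(p) = 0.383296
  p = 8/69 = 0.115942: log2(p) = -3.108524, -p*log2(p) = 0.360409
H = 0.422319 + 0.238175 + 0.517854 + 0.497943 + 0.383296 + 0.360409 = 2.419996

H = 2.42 bits/symbol


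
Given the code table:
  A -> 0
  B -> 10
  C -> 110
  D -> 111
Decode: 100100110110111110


Decoding:
10 -> B
0 -> A
10 -> B
0 -> A
110 -> C
110 -> C
111 -> D
110 -> C


Result: BABACCDC


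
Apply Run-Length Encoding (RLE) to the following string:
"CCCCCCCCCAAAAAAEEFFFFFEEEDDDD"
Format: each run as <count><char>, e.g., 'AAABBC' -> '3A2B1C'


Scanning runs left to right:
  i=0: run of 'C' x 9 -> '9C'
  i=9: run of 'A' x 6 -> '6A'
  i=15: run of 'E' x 2 -> '2E'
  i=17: run of 'F' x 5 -> '5F'
  i=22: run of 'E' x 3 -> '3E'
  i=25: run of 'D' x 4 -> '4D'

RLE = 9C6A2E5F3E4D


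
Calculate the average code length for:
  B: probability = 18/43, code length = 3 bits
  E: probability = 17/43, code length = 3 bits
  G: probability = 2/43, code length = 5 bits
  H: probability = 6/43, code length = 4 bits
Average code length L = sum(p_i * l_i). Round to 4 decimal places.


Weighted contributions p_i * l_i:
  B: (18/43) * 3 = 54/43
  E: (17/43) * 3 = 51/43
  G: (2/43) * 5 = 10/43
  H: (6/43) * 4 = 24/43
Sum = (54 + 51 + 10 + 24)/43 = 139/43

L = 139/43 = 3.2326 bits/symbol


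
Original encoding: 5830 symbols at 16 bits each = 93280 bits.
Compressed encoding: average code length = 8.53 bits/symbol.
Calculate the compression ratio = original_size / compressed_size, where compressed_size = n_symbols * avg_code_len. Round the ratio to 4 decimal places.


original_size = n_symbols * orig_bits = 5830 * 16 = 93280 bits
compressed_size = n_symbols * avg_code_len = 5830 * 8.53 = 49729.9 bits
ratio = original_size / compressed_size = 93280 / 49729.9 = 1.8757

Compression ratio = 1.8757


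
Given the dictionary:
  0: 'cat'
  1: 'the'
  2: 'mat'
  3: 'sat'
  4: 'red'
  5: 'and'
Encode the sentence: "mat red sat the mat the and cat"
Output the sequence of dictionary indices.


Look up each word in the dictionary:
  'mat' -> 2
  'red' -> 4
  'sat' -> 3
  'the' -> 1
  'mat' -> 2
  'the' -> 1
  'and' -> 5
  'cat' -> 0

Encoded: [2, 4, 3, 1, 2, 1, 5, 0]


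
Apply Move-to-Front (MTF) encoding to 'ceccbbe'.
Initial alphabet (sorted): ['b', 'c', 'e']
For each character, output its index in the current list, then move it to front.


MTF encoding:
'c': index 1 in ['b', 'c', 'e'] -> ['c', 'b', 'e']
'e': index 2 in ['c', 'b', 'e'] -> ['e', 'c', 'b']
'c': index 1 in ['e', 'c', 'b'] -> ['c', 'e', 'b']
'c': index 0 in ['c', 'e', 'b'] -> ['c', 'e', 'b']
'b': index 2 in ['c', 'e', 'b'] -> ['b', 'c', 'e']
'b': index 0 in ['b', 'c', 'e'] -> ['b', 'c', 'e']
'e': index 2 in ['b', 'c', 'e'] -> ['e', 'b', 'c']


Output: [1, 2, 1, 0, 2, 0, 2]


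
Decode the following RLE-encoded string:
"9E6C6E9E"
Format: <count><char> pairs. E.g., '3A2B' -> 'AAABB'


Expanding each <count><char> pair:
  9E -> 'EEEEEEEEE'
  6C -> 'CCCCCC'
  6E -> 'EEEEEE'
  9E -> 'EEEEEEEEE'

Decoded = EEEEEEEEECCCCCCEEEEEEEEEEEEEEE


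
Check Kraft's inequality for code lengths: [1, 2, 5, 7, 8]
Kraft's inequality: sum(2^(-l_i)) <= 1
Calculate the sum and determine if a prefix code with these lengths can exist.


Sum = 2^(-1) + 2^(-2) + 2^(-5) + 2^(-7) + 2^(-8)
    = 0.5 + 0.25 + 0.03125 + 0.0078125 + 0.00390625
    = 203/256 = 0.79296875
Since 0.79296875 <= 1, Kraft's inequality IS satisfied.
A prefix code with these lengths CAN exist.

Kraft sum = 0.79296875. Satisfied.


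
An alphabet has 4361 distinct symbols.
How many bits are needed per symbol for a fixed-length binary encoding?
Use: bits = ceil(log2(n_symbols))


log2(4361) = 12.0904
Bracket: 2^12 = 4096 < 4361 <= 2^13 = 8192
So ceil(log2(4361)) = 13

bits = ceil(log2(4361)) = ceil(12.0904) = 13 bits


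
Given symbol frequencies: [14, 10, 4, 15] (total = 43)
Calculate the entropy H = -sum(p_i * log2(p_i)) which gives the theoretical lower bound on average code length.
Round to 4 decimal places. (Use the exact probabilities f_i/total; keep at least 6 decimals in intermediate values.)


Per-symbol terms -p_i * log2(p_i) with p_i = f_i/43:
  p = 14/43 = 0.325581: log2(p) = -1.618910, -p*log2(p) = 0.527087
  p = 10/43 = 0.232558: log2(p) = -2.104337, -p*log2(p) = 0.489381
  p = 4/43 = 0.093023: log2(p) = -3.426265, -p*log2(p) = 0.318722
  p = 15/43 = 0.348837: log2(p) = -1.519374, -p*log2(p) = 0.530014
H = 0.527087 + 0.489381 + 0.318722 + 0.530014 = 1.865204

H = 1.8652 bits/symbol


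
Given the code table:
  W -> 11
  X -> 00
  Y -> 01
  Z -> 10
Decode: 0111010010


Decoding:
01 -> Y
11 -> W
01 -> Y
00 -> X
10 -> Z


Result: YWYXZ


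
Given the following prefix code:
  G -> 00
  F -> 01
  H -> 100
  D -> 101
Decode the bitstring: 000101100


Decoding step by step:
Bits 00 -> G
Bits 01 -> F
Bits 01 -> F
Bits 100 -> H


Decoded message: GFFH


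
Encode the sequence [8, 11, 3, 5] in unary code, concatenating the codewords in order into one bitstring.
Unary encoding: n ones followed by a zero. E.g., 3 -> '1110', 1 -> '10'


Encode each number as n ones followed by a terminating 0:
  8 -> 111111110 (9 bits)
  11 -> 111111111110 (12 bits)
  3 -> 1110 (4 bits)
  5 -> 111110 (6 bits)
Total length = 9 + 12 + 4 + 6 = 31 bits.

Unary([8, 11, 3, 5]) = 1111111101111111111101110111110 (31 bits)


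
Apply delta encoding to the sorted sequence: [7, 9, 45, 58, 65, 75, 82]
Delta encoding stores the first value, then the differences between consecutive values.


First value: 7
Deltas:
  9 - 7 = 2
  45 - 9 = 36
  58 - 45 = 13
  65 - 58 = 7
  75 - 65 = 10
  82 - 75 = 7


Delta encoded: [7, 2, 36, 13, 7, 10, 7]


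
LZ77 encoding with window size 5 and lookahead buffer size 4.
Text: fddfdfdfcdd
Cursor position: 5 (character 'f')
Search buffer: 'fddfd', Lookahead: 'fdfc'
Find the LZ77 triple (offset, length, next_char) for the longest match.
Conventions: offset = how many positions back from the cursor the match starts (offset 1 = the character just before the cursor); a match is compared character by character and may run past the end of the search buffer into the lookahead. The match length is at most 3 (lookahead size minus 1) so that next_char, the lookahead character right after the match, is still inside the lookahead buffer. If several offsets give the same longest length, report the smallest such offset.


Try each offset into the search buffer:
  offset=1 (pos 4, char 'd'): match length 0
  offset=2 (pos 3, char 'f'): match length 3
  offset=3 (pos 2, char 'd'): match length 0
  offset=4 (pos 1, char 'd'): match length 0
  offset=5 (pos 0, char 'f'): match length 2
Longest match has length 3 at offset 2.
next_char = character at position 5 + 3 = 8 -> 'c'

Best match: offset=2, length=3 (matching 'fdf' starting at position 3)
LZ77 triple: (2, 3, 'c')


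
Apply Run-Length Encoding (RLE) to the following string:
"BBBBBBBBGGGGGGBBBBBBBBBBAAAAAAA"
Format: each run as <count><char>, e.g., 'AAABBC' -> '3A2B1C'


Scanning runs left to right:
  i=0: run of 'B' x 8 -> '8B'
  i=8: run of 'G' x 6 -> '6G'
  i=14: run of 'B' x 10 -> '10B'
  i=24: run of 'A' x 7 -> '7A'

RLE = 8B6G10B7A


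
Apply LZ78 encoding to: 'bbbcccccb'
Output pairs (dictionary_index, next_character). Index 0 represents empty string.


LZ78 encoding steps:
Dictionary: {0: ''}
Step 1: w='' (idx 0), next='b' -> output (0, 'b'), add 'b' as idx 1
Step 2: w='b' (idx 1), next='b' -> output (1, 'b'), add 'bb' as idx 2
Step 3: w='' (idx 0), next='c' -> output (0, 'c'), add 'c' as idx 3
Step 4: w='c' (idx 3), next='c' -> output (3, 'c'), add 'cc' as idx 4
Step 5: w='cc' (idx 4), next='b' -> output (4, 'b'), add 'ccb' as idx 5


Encoded: [(0, 'b'), (1, 'b'), (0, 'c'), (3, 'c'), (4, 'b')]


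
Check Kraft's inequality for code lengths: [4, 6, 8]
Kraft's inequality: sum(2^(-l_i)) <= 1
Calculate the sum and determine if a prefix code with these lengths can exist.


Sum = 2^(-4) + 2^(-6) + 2^(-8)
    = 0.0625 + 0.015625 + 0.00390625
    = 21/256 = 0.08203125
Since 0.08203125 <= 1, Kraft's inequality IS satisfied.
A prefix code with these lengths CAN exist.

Kraft sum = 0.08203125. Satisfied.


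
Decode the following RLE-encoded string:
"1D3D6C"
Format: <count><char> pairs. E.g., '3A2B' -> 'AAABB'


Expanding each <count><char> pair:
  1D -> 'D'
  3D -> 'DDD'
  6C -> 'CCCCCC'

Decoded = DDDDCCCCCC


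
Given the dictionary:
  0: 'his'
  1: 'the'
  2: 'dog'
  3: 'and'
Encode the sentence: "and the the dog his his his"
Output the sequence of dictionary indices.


Look up each word in the dictionary:
  'and' -> 3
  'the' -> 1
  'the' -> 1
  'dog' -> 2
  'his' -> 0
  'his' -> 0
  'his' -> 0

Encoded: [3, 1, 1, 2, 0, 0, 0]


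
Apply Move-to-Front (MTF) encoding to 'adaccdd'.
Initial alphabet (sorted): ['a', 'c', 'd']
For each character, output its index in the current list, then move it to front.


MTF encoding:
'a': index 0 in ['a', 'c', 'd'] -> ['a', 'c', 'd']
'd': index 2 in ['a', 'c', 'd'] -> ['d', 'a', 'c']
'a': index 1 in ['d', 'a', 'c'] -> ['a', 'd', 'c']
'c': index 2 in ['a', 'd', 'c'] -> ['c', 'a', 'd']
'c': index 0 in ['c', 'a', 'd'] -> ['c', 'a', 'd']
'd': index 2 in ['c', 'a', 'd'] -> ['d', 'c', 'a']
'd': index 0 in ['d', 'c', 'a'] -> ['d', 'c', 'a']


Output: [0, 2, 1, 2, 0, 2, 0]


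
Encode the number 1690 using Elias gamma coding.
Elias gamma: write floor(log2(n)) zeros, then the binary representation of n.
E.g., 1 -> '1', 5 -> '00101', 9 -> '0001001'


num_bits = floor(log2(1690)) + 1 = 11
leading_zeros = num_bits - 1 = 10
binary(1690) = 11010011010

Elias gamma(1690) = '0000000000' + '11010011010' = 000000000011010011010 (21 bits)


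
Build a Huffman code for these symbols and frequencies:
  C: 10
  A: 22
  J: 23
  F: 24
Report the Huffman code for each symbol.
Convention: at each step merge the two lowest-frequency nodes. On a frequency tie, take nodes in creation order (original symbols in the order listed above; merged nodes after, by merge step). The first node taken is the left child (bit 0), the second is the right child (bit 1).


Huffman tree construction:
Step 1: Merge C(10) + A(22) = 32
Step 2: Merge J(23) + F(24) = 47
Step 3: Merge (C+A)(32) + (J+F)(47) = 79
Read each symbol's code off the tree from the root (left child = 0, right child = 1).

Codes:
  C: 00 (length 2)
  A: 01 (length 2)
  J: 10 (length 2)
  F: 11 (length 2)
Average code length: 158/79 = 2.0000 bits/symbol


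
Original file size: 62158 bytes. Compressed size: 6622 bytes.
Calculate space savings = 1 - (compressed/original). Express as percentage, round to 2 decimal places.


ratio = compressed/original = 6622/62158 = 0.106535
savings = 1 - ratio = 1 - 0.106535 = 0.893465
as a percentage: 0.893465 * 100 = 89.35%

Space savings = 1 - 6622/62158 = 89.35%


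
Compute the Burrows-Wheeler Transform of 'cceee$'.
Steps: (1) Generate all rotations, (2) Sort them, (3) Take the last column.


Rotations (sorted):
  0: $cceee -> last char: e
  1: cceee$ -> last char: $
  2: ceee$c -> last char: c
  3: e$ccee -> last char: e
  4: ee$cce -> last char: e
  5: eee$cc -> last char: c


BWT = e$ceec


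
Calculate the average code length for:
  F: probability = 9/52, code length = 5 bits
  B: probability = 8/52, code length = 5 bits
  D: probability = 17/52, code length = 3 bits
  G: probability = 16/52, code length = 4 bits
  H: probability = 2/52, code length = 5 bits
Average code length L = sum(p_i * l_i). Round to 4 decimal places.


Weighted contributions p_i * l_i:
  F: (9/52) * 5 = 45/52
  B: (8/52) * 5 = 40/52
  D: (17/52) * 3 = 51/52
  G: (16/52) * 4 = 64/52
  H: (2/52) * 5 = 10/52
Sum = (45 + 40 + 51 + 64 + 10)/52 = 210/52

L = 210/52 = 4.0385 bits/symbol


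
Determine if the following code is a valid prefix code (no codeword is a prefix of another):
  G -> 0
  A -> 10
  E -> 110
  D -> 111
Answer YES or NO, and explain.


Checking each pair (does one codeword prefix another?):
  G='0' vs A='10': no prefix
  G='0' vs E='110': no prefix
  G='0' vs D='111': no prefix
  A='10' vs G='0': no prefix
  A='10' vs E='110': no prefix
  A='10' vs D='111': no prefix
  E='110' vs G='0': no prefix
  E='110' vs A='10': no prefix
  E='110' vs D='111': no prefix
  D='111' vs G='0': no prefix
  D='111' vs A='10': no prefix
  D='111' vs E='110': no prefix
No violation found over all pairs.

YES -- this is a valid prefix code. No codeword is a prefix of any other codeword.


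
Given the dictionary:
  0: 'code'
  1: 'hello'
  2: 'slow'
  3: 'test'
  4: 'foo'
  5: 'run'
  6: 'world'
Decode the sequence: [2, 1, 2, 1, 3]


Look up each index in the dictionary:
  2 -> 'slow'
  1 -> 'hello'
  2 -> 'slow'
  1 -> 'hello'
  3 -> 'test'

Decoded: "slow hello slow hello test"


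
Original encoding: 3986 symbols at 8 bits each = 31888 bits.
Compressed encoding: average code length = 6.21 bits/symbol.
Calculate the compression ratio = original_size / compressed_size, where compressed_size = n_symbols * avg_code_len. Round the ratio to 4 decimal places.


original_size = n_symbols * orig_bits = 3986 * 8 = 31888 bits
compressed_size = n_symbols * avg_code_len = 3986 * 6.21 = 24753.06 bits
ratio = original_size / compressed_size = 31888 / 24753.06 = 1.2882

Compression ratio = 1.2882


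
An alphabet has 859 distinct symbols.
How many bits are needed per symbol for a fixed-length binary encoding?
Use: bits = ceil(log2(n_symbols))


log2(859) = 9.7465
Bracket: 2^9 = 512 < 859 <= 2^10 = 1024
So ceil(log2(859)) = 10

bits = ceil(log2(859)) = ceil(9.7465) = 10 bits


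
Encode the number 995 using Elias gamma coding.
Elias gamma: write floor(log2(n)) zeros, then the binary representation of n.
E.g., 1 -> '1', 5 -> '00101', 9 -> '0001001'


num_bits = floor(log2(995)) + 1 = 10
leading_zeros = num_bits - 1 = 9
binary(995) = 1111100011

Elias gamma(995) = '000000000' + '1111100011' = 0000000001111100011 (19 bits)


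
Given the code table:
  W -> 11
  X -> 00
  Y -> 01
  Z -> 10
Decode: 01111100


Decoding:
01 -> Y
11 -> W
11 -> W
00 -> X


Result: YWWX


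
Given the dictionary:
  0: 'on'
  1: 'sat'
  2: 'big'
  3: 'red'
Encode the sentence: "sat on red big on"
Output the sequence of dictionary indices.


Look up each word in the dictionary:
  'sat' -> 1
  'on' -> 0
  'red' -> 3
  'big' -> 2
  'on' -> 0

Encoded: [1, 0, 3, 2, 0]


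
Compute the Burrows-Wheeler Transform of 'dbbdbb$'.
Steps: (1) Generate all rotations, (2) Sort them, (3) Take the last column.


Rotations (sorted):
  0: $dbbdbb -> last char: b
  1: b$dbbdb -> last char: b
  2: bb$dbbd -> last char: d
  3: bbdbb$d -> last char: d
  4: bdbb$db -> last char: b
  5: dbb$dbb -> last char: b
  6: dbbdbb$ -> last char: $


BWT = bbddbb$


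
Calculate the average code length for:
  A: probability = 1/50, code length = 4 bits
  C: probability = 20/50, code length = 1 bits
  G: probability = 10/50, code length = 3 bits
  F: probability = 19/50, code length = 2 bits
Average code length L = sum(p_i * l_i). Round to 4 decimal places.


Weighted contributions p_i * l_i:
  A: (1/50) * 4 = 4/50
  C: (20/50) * 1 = 20/50
  G: (10/50) * 3 = 30/50
  F: (19/50) * 2 = 38/50
Sum = (4 + 20 + 30 + 38)/50 = 92/50

L = 92/50 = 1.8400 bits/symbol


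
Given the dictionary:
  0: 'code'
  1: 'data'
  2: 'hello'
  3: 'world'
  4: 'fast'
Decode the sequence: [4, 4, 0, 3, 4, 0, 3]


Look up each index in the dictionary:
  4 -> 'fast'
  4 -> 'fast'
  0 -> 'code'
  3 -> 'world'
  4 -> 'fast'
  0 -> 'code'
  3 -> 'world'

Decoded: "fast fast code world fast code world"


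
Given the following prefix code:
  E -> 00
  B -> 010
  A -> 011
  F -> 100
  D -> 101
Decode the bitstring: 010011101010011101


Decoding step by step:
Bits 010 -> B
Bits 011 -> A
Bits 101 -> D
Bits 010 -> B
Bits 011 -> A
Bits 101 -> D


Decoded message: BADBAD


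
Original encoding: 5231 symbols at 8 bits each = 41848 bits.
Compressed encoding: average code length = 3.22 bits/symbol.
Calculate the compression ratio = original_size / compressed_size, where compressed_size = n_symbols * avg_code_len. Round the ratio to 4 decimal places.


original_size = n_symbols * orig_bits = 5231 * 8 = 41848 bits
compressed_size = n_symbols * avg_code_len = 5231 * 3.22 = 16843.82 bits
ratio = original_size / compressed_size = 41848 / 16843.82 = 2.4845

Compression ratio = 2.4845


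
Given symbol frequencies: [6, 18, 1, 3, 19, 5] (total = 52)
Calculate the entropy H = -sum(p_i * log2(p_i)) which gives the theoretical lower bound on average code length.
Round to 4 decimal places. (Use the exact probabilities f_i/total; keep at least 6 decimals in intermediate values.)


Per-symbol terms -p_i * log2(p_i) with p_i = f_i/52:
  p = 6/52 = 0.115385: log2(p) = -3.115477, -p*log2(p) = 0.359478
  p = 18/52 = 0.346154: log2(p) = -1.530515, -p*log2(p) = 0.529794
  p = 1/52 = 0.019231: log2(p) = -5.700440, -p*log2(p) = 0.109624
  p = 3/52 = 0.057692: log2(p) = -4.115477, -p*log2(p) = 0.237431
  p = 19/52 = 0.365385: log2(p) = -1.452512, -p*log2(p) = 0.530726
  p = 5/52 = 0.096154: log2(p) = -3.378512, -p*log2(p) = 0.324857
H = 0.359478 + 0.529794 + 0.109624 + 0.237431 + 0.530726 + 0.324857 = 2.091910

H = 2.0919 bits/symbol


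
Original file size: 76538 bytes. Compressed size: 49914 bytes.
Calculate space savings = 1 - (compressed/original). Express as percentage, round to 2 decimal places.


ratio = compressed/original = 49914/76538 = 0.652147
savings = 1 - ratio = 1 - 0.652147 = 0.347853
as a percentage: 0.347853 * 100 = 34.79%

Space savings = 1 - 49914/76538 = 34.79%


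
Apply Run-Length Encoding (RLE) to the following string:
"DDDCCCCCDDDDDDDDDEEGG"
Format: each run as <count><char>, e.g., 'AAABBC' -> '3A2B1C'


Scanning runs left to right:
  i=0: run of 'D' x 3 -> '3D'
  i=3: run of 'C' x 5 -> '5C'
  i=8: run of 'D' x 9 -> '9D'
  i=17: run of 'E' x 2 -> '2E'
  i=19: run of 'G' x 2 -> '2G'

RLE = 3D5C9D2E2G


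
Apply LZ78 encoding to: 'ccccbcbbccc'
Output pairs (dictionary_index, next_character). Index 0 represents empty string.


LZ78 encoding steps:
Dictionary: {0: ''}
Step 1: w='' (idx 0), next='c' -> output (0, 'c'), add 'c' as idx 1
Step 2: w='c' (idx 1), next='c' -> output (1, 'c'), add 'cc' as idx 2
Step 3: w='c' (idx 1), next='b' -> output (1, 'b'), add 'cb' as idx 3
Step 4: w='cb' (idx 3), next='b' -> output (3, 'b'), add 'cbb' as idx 4
Step 5: w='cc' (idx 2), next='c' -> output (2, 'c'), add 'ccc' as idx 5


Encoded: [(0, 'c'), (1, 'c'), (1, 'b'), (3, 'b'), (2, 'c')]


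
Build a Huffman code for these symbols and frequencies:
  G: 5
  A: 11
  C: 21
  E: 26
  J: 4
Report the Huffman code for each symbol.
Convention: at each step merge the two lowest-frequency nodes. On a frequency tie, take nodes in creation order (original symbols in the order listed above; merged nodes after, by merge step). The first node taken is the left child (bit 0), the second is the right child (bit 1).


Huffman tree construction:
Step 1: Merge J(4) + G(5) = 9
Step 2: Merge (J+G)(9) + A(11) = 20
Step 3: Merge ((J+G)+A)(20) + C(21) = 41
Step 4: Merge E(26) + (((J+G)+A)+C)(41) = 67
Read each symbol's code off the tree from the root (left child = 0, right child = 1).

Codes:
  G: 1001 (length 4)
  A: 101 (length 3)
  C: 11 (length 2)
  E: 0 (length 1)
  J: 1000 (length 4)
Average code length: 137/67 = 2.0448 bits/symbol


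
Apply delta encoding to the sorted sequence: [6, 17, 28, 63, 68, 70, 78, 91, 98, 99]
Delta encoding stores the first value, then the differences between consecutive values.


First value: 6
Deltas:
  17 - 6 = 11
  28 - 17 = 11
  63 - 28 = 35
  68 - 63 = 5
  70 - 68 = 2
  78 - 70 = 8
  91 - 78 = 13
  98 - 91 = 7
  99 - 98 = 1


Delta encoded: [6, 11, 11, 35, 5, 2, 8, 13, 7, 1]


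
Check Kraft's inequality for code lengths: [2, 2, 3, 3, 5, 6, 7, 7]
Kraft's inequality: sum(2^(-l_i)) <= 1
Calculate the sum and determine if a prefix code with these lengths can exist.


Sum = 2^(-2) + 2^(-2) + 2^(-3) + 2^(-3) + 2^(-5) + 2^(-6) + 2^(-7) + 2^(-7)
    = 0.25 + 0.25 + 0.125 + 0.125 + 0.03125 + 0.015625 + 0.0078125 + 0.0078125
    = 104/128 = 0.8125
Since 0.8125 <= 1, Kraft's inequality IS satisfied.
A prefix code with these lengths CAN exist.

Kraft sum = 0.8125. Satisfied.


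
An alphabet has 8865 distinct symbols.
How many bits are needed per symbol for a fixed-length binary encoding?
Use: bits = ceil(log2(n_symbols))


log2(8865) = 13.1139
Bracket: 2^13 = 8192 < 8865 <= 2^14 = 16384
So ceil(log2(8865)) = 14

bits = ceil(log2(8865)) = ceil(13.1139) = 14 bits


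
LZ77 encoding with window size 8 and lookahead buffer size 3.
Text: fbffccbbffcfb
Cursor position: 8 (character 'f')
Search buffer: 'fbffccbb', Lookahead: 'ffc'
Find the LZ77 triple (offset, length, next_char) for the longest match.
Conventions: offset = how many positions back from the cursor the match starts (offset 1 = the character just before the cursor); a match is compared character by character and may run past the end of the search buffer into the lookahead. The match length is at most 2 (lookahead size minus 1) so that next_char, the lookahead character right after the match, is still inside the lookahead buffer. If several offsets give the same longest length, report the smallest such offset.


Try each offset into the search buffer:
  offset=1 (pos 7, char 'b'): match length 0
  offset=2 (pos 6, char 'b'): match length 0
  offset=3 (pos 5, char 'c'): match length 0
  offset=4 (pos 4, char 'c'): match length 0
  offset=5 (pos 3, char 'f'): match length 1
  offset=6 (pos 2, char 'f'): match length 2
  offset=7 (pos 1, char 'b'): match length 0
  offset=8 (pos 0, char 'f'): match length 1
Longest match has length 2 at offset 6.
next_char = character at position 8 + 2 = 10 -> 'c'

Best match: offset=6, length=2 (matching 'ff' starting at position 2)
LZ77 triple: (6, 2, 'c')


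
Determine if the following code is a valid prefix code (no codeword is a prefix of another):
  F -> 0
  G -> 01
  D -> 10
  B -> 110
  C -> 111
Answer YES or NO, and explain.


Checking each pair (does one codeword prefix another?):
  F='0' vs G='01': prefix -- VIOLATION

NO -- this is NOT a valid prefix code. F (0) is a prefix of G (01).


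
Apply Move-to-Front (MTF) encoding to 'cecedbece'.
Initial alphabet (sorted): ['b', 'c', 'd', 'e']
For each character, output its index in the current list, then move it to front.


MTF encoding:
'c': index 1 in ['b', 'c', 'd', 'e'] -> ['c', 'b', 'd', 'e']
'e': index 3 in ['c', 'b', 'd', 'e'] -> ['e', 'c', 'b', 'd']
'c': index 1 in ['e', 'c', 'b', 'd'] -> ['c', 'e', 'b', 'd']
'e': index 1 in ['c', 'e', 'b', 'd'] -> ['e', 'c', 'b', 'd']
'd': index 3 in ['e', 'c', 'b', 'd'] -> ['d', 'e', 'c', 'b']
'b': index 3 in ['d', 'e', 'c', 'b'] -> ['b', 'd', 'e', 'c']
'e': index 2 in ['b', 'd', 'e', 'c'] -> ['e', 'b', 'd', 'c']
'c': index 3 in ['e', 'b', 'd', 'c'] -> ['c', 'e', 'b', 'd']
'e': index 1 in ['c', 'e', 'b', 'd'] -> ['e', 'c', 'b', 'd']


Output: [1, 3, 1, 1, 3, 3, 2, 3, 1]


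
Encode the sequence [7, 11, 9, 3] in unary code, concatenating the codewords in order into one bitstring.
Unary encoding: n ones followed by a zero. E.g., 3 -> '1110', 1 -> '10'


Encode each number as n ones followed by a terminating 0:
  7 -> 11111110 (8 bits)
  11 -> 111111111110 (12 bits)
  9 -> 1111111110 (10 bits)
  3 -> 1110 (4 bits)
Total length = 8 + 12 + 10 + 4 = 34 bits.

Unary([7, 11, 9, 3]) = 1111111011111111111011111111101110 (34 bits)


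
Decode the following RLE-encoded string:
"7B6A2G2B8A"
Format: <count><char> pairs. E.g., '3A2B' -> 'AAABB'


Expanding each <count><char> pair:
  7B -> 'BBBBBBB'
  6A -> 'AAAAAA'
  2G -> 'GG'
  2B -> 'BB'
  8A -> 'AAAAAAAA'

Decoded = BBBBBBBAAAAAAGGBBAAAAAAAA


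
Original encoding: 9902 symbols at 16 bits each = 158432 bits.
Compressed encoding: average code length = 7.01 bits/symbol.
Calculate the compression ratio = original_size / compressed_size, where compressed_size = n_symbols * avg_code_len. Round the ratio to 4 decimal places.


original_size = n_symbols * orig_bits = 9902 * 16 = 158432 bits
compressed_size = n_symbols * avg_code_len = 9902 * 7.01 = 69413.02 bits
ratio = original_size / compressed_size = 158432 / 69413.02 = 2.2825

Compression ratio = 2.2825


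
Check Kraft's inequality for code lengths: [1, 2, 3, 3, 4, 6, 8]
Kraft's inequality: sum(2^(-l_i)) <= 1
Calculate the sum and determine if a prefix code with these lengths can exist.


Sum = 2^(-1) + 2^(-2) + 2^(-3) + 2^(-3) + 2^(-4) + 2^(-6) + 2^(-8)
    = 0.5 + 0.25 + 0.125 + 0.125 + 0.0625 + 0.015625 + 0.00390625
    = 277/256 = 1.08203125
Since 1.08203125 > 1, Kraft's inequality is NOT satisfied.
A prefix code with these lengths CANNOT exist.

Kraft sum = 1.08203125. Not satisfied.


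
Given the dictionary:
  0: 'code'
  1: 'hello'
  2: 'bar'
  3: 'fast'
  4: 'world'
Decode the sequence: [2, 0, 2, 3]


Look up each index in the dictionary:
  2 -> 'bar'
  0 -> 'code'
  2 -> 'bar'
  3 -> 'fast'

Decoded: "bar code bar fast"


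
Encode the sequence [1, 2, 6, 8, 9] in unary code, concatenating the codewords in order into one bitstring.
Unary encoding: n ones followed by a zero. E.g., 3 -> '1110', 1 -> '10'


Encode each number as n ones followed by a terminating 0:
  1 -> 10 (2 bits)
  2 -> 110 (3 bits)
  6 -> 1111110 (7 bits)
  8 -> 111111110 (9 bits)
  9 -> 1111111110 (10 bits)
Total length = 2 + 3 + 7 + 9 + 10 = 31 bits.

Unary([1, 2, 6, 8, 9]) = 1011011111101111111101111111110 (31 bits)


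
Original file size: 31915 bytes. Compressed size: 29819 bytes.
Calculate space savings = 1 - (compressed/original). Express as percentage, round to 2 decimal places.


ratio = compressed/original = 29819/31915 = 0.934326
savings = 1 - ratio = 1 - 0.934326 = 0.065674
as a percentage: 0.065674 * 100 = 6.57%

Space savings = 1 - 29819/31915 = 6.57%


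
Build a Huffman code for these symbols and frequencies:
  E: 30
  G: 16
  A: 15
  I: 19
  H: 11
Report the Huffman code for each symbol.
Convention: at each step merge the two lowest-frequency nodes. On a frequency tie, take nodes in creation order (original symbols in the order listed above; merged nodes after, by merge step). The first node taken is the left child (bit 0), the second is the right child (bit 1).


Huffman tree construction:
Step 1: Merge H(11) + A(15) = 26
Step 2: Merge G(16) + I(19) = 35
Step 3: Merge (H+A)(26) + E(30) = 56
Step 4: Merge (G+I)(35) + ((H+A)+E)(56) = 91
Read each symbol's code off the tree from the root (left child = 0, right child = 1).

Codes:
  E: 11 (length 2)
  G: 00 (length 2)
  A: 101 (length 3)
  I: 01 (length 2)
  H: 100 (length 3)
Average code length: 208/91 = 2.2857 bits/symbol


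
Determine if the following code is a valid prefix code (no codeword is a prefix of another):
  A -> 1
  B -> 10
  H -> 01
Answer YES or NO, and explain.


Checking each pair (does one codeword prefix another?):
  A='1' vs B='10': prefix -- VIOLATION

NO -- this is NOT a valid prefix code. A (1) is a prefix of B (10).


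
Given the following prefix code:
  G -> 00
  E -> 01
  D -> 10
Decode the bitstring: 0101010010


Decoding step by step:
Bits 01 -> E
Bits 01 -> E
Bits 01 -> E
Bits 00 -> G
Bits 10 -> D


Decoded message: EEEGD


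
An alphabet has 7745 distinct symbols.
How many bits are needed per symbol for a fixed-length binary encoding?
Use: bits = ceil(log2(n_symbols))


log2(7745) = 12.919
Bracket: 2^12 = 4096 < 7745 <= 2^13 = 8192
So ceil(log2(7745)) = 13

bits = ceil(log2(7745)) = ceil(12.919) = 13 bits


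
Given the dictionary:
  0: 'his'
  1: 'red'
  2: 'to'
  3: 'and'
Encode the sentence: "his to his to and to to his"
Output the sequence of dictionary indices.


Look up each word in the dictionary:
  'his' -> 0
  'to' -> 2
  'his' -> 0
  'to' -> 2
  'and' -> 3
  'to' -> 2
  'to' -> 2
  'his' -> 0

Encoded: [0, 2, 0, 2, 3, 2, 2, 0]


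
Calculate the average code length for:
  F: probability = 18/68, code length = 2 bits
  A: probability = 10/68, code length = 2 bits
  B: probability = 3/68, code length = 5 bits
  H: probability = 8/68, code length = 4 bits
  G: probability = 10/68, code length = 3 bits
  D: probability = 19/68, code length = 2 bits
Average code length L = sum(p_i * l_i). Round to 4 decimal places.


Weighted contributions p_i * l_i:
  F: (18/68) * 2 = 36/68
  A: (10/68) * 2 = 20/68
  B: (3/68) * 5 = 15/68
  H: (8/68) * 4 = 32/68
  G: (10/68) * 3 = 30/68
  D: (19/68) * 2 = 38/68
Sum = (36 + 20 + 15 + 32 + 30 + 38)/68 = 171/68

L = 171/68 = 2.5147 bits/symbol


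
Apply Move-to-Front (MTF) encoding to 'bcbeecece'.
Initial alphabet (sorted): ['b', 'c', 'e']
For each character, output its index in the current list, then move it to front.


MTF encoding:
'b': index 0 in ['b', 'c', 'e'] -> ['b', 'c', 'e']
'c': index 1 in ['b', 'c', 'e'] -> ['c', 'b', 'e']
'b': index 1 in ['c', 'b', 'e'] -> ['b', 'c', 'e']
'e': index 2 in ['b', 'c', 'e'] -> ['e', 'b', 'c']
'e': index 0 in ['e', 'b', 'c'] -> ['e', 'b', 'c']
'c': index 2 in ['e', 'b', 'c'] -> ['c', 'e', 'b']
'e': index 1 in ['c', 'e', 'b'] -> ['e', 'c', 'b']
'c': index 1 in ['e', 'c', 'b'] -> ['c', 'e', 'b']
'e': index 1 in ['c', 'e', 'b'] -> ['e', 'c', 'b']


Output: [0, 1, 1, 2, 0, 2, 1, 1, 1]


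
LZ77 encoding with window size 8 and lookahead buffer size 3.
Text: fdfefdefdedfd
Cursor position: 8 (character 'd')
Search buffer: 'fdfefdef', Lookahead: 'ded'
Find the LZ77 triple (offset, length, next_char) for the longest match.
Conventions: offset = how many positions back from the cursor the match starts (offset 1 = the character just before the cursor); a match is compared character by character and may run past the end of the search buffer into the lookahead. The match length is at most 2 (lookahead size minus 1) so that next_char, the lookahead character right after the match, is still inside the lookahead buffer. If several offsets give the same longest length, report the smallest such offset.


Try each offset into the search buffer:
  offset=1 (pos 7, char 'f'): match length 0
  offset=2 (pos 6, char 'e'): match length 0
  offset=3 (pos 5, char 'd'): match length 2
  offset=4 (pos 4, char 'f'): match length 0
  offset=5 (pos 3, char 'e'): match length 0
  offset=6 (pos 2, char 'f'): match length 0
  offset=7 (pos 1, char 'd'): match length 1
  offset=8 (pos 0, char 'f'): match length 0
Longest match has length 2 at offset 3.
next_char = character at position 8 + 2 = 10 -> 'd'

Best match: offset=3, length=2 (matching 'de' starting at position 5)
LZ77 triple: (3, 2, 'd')


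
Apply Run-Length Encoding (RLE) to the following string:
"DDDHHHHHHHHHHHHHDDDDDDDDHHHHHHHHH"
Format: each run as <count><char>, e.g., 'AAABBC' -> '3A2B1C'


Scanning runs left to right:
  i=0: run of 'D' x 3 -> '3D'
  i=3: run of 'H' x 13 -> '13H'
  i=16: run of 'D' x 8 -> '8D'
  i=24: run of 'H' x 9 -> '9H'

RLE = 3D13H8D9H


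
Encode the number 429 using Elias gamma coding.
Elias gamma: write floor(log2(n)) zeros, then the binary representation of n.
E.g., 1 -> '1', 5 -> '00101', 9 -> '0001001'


num_bits = floor(log2(429)) + 1 = 9
leading_zeros = num_bits - 1 = 8
binary(429) = 110101101

Elias gamma(429) = '00000000' + '110101101' = 00000000110101101 (17 bits)


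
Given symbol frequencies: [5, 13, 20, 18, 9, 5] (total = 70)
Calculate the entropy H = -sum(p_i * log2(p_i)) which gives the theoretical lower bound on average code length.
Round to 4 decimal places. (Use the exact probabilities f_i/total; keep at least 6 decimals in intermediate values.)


Per-symbol terms -p_i * log2(p_i) with p_i = f_i/70:
  p = 5/70 = 0.071429: log2(p) = -3.807355, -p*log2(p) = 0.271954
  p = 13/70 = 0.185714: log2(p) = -2.428843, -p*log2(p) = 0.451071
  p = 20/70 = 0.285714: log2(p) = -1.807355, -p*log2(p) = 0.516387
  p = 18/70 = 0.257143: log2(p) = -1.959358, -p*log2(p) = 0.503835
  p = 9/70 = 0.128571: log2(p) = -2.959358, -p*log2(p) = 0.380489
  p = 5/70 = 0.071429: log2(p) = -3.807355, -p*log2(p) = 0.271954
H = 0.271954 + 0.451071 + 0.516387 + 0.503835 + 0.380489 + 0.271954 = 2.395690

H = 2.3957 bits/symbol


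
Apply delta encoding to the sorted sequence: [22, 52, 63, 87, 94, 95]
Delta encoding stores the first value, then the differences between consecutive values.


First value: 22
Deltas:
  52 - 22 = 30
  63 - 52 = 11
  87 - 63 = 24
  94 - 87 = 7
  95 - 94 = 1


Delta encoded: [22, 30, 11, 24, 7, 1]


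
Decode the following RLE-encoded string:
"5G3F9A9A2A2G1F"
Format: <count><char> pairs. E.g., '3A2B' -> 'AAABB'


Expanding each <count><char> pair:
  5G -> 'GGGGG'
  3F -> 'FFF'
  9A -> 'AAAAAAAAA'
  9A -> 'AAAAAAAAA'
  2A -> 'AA'
  2G -> 'GG'
  1F -> 'F'

Decoded = GGGGGFFFAAAAAAAAAAAAAAAAAAAAGGF


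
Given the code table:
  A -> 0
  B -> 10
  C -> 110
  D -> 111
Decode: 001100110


Decoding:
0 -> A
0 -> A
110 -> C
0 -> A
110 -> C


Result: AACAC


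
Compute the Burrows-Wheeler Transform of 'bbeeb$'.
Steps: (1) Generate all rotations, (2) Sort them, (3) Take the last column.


Rotations (sorted):
  0: $bbeeb -> last char: b
  1: b$bbee -> last char: e
  2: bbeeb$ -> last char: $
  3: beeb$b -> last char: b
  4: eb$bbe -> last char: e
  5: eeb$bb -> last char: b


BWT = be$beb


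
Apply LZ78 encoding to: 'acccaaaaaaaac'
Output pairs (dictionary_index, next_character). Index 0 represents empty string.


LZ78 encoding steps:
Dictionary: {0: ''}
Step 1: w='' (idx 0), next='a' -> output (0, 'a'), add 'a' as idx 1
Step 2: w='' (idx 0), next='c' -> output (0, 'c'), add 'c' as idx 2
Step 3: w='c' (idx 2), next='c' -> output (2, 'c'), add 'cc' as idx 3
Step 4: w='a' (idx 1), next='a' -> output (1, 'a'), add 'aa' as idx 4
Step 5: w='aa' (idx 4), next='a' -> output (4, 'a'), add 'aaa' as idx 5
Step 6: w='aaa' (idx 5), next='c' -> output (5, 'c'), add 'aaac' as idx 6


Encoded: [(0, 'a'), (0, 'c'), (2, 'c'), (1, 'a'), (4, 'a'), (5, 'c')]


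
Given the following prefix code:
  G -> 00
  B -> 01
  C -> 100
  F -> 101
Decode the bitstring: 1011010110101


Decoding step by step:
Bits 101 -> F
Bits 101 -> F
Bits 01 -> B
Bits 101 -> F
Bits 01 -> B


Decoded message: FFBFB


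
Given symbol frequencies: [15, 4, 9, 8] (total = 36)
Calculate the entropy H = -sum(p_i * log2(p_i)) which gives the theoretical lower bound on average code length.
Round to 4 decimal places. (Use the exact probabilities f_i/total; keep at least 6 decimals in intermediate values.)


Per-symbol terms -p_i * log2(p_i) with p_i = f_i/36:
  p = 15/36 = 0.416667: log2(p) = -1.263034, -p*log2(p) = 0.526264
  p = 4/36 = 0.111111: log2(p) = -3.169925, -p*log2(p) = 0.352214
  p = 9/36 = 0.250000: log2(p) = -2.000000, -p*log2(p) = 0.500000
  p = 8/36 = 0.222222: log2(p) = -2.169925, -p*log2(p) = 0.482206
H = 0.526264 + 0.352214 + 0.500000 + 0.482206 = 1.860684

H = 1.8607 bits/symbol


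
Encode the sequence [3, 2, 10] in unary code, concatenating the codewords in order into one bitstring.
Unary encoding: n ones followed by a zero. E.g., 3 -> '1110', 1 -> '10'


Encode each number as n ones followed by a terminating 0:
  3 -> 1110 (4 bits)
  2 -> 110 (3 bits)
  10 -> 11111111110 (11 bits)
Total length = 4 + 3 + 11 = 18 bits.

Unary([3, 2, 10]) = 111011011111111110 (18 bits)
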